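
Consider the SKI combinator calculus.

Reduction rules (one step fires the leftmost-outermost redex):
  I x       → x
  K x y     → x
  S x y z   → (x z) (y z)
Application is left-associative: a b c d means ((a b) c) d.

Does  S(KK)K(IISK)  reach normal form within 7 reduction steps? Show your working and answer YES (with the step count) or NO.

Answer: YES — reaches normal form K(K(SK)) in 4 ≤ 7 steps

Derivation:
  start: S(KK)K(IISK)
  →1  KK(IISK)(K(IISK))
  →2  K(K(IISK))
  →3  K(K(ISK))
  →4  K(K(SK))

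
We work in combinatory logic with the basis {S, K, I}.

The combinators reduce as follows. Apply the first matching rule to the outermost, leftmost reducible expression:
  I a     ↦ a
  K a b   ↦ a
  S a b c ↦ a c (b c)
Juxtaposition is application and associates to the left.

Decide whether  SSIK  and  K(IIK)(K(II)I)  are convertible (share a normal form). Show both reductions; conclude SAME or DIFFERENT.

Term A:
  start: SSIK
  step 1: SK(IK)
  step 2: SKK

Term B:
  start: K(IIK)(K(II)I)
  step 1: IIK
  step 2: IK
  step 3: K

Answer: DIFFERENT — A ⇓ SKK, B ⇓ K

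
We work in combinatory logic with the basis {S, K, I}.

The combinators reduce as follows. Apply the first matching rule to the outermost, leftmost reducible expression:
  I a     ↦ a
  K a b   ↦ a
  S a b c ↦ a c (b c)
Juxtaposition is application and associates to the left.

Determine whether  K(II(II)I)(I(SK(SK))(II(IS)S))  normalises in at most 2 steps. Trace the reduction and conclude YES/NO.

  start: K(II(II)I)(I(SK(SK))(II(IS)S))
  [1] II(II)I
  [2] I(II)I

Answer: NO — after 2 steps the term is I(II)I, not yet normal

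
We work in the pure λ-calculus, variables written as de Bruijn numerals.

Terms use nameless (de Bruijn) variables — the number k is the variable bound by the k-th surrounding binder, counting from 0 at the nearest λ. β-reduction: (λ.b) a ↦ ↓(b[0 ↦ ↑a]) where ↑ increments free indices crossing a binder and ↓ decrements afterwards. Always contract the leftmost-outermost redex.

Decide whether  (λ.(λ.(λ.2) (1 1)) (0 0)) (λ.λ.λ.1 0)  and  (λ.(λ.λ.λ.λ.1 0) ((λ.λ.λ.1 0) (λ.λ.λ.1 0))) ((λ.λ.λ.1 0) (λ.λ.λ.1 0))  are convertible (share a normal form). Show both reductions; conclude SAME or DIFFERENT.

Term A:
  start: (λ.(λ.(λ.2) (1 1)) (0 0)) (λ.λ.λ.1 0)
  step 1: (λ.(λ.λ.λ.λ.1 0) ((λ.λ.λ.1 0) (λ.λ.λ.1 0))) ((λ.λ.λ.1 0) (λ.λ.λ.1 0))
  step 2: (λ.λ.λ.λ.1 0) ((λ.λ.λ.1 0) (λ.λ.λ.1 0))
  step 3: λ.λ.λ.1 0

Term B:
  start: (λ.(λ.λ.λ.λ.1 0) ((λ.λ.λ.1 0) (λ.λ.λ.1 0))) ((λ.λ.λ.1 0) (λ.λ.λ.1 0))
  step 1: (λ.λ.λ.λ.1 0) ((λ.λ.λ.1 0) (λ.λ.λ.1 0))
  step 2: λ.λ.λ.1 0

Answer: SAME — A ⇓ λ.λ.λ.1 0, B ⇓ λ.λ.λ.1 0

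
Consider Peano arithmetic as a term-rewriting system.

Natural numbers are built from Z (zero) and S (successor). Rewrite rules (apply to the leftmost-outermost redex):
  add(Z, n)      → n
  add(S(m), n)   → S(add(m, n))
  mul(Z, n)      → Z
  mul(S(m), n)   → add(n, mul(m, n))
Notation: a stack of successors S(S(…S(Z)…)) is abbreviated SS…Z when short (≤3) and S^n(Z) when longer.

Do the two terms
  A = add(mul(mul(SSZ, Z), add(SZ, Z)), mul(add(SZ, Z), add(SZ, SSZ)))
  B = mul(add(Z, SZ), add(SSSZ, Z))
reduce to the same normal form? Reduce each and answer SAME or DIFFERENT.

Term A:
  start: add(mul(mul(SSZ, Z), add(SZ, Z)), mul(add(SZ, Z), add(SZ, SSZ)))
  [1] add(mul(add(Z, mul(SZ, Z)), add(SZ, Z)), mul(add(SZ, Z), add(SZ, SSZ)))
  [2] add(mul(mul(SZ, Z), add(SZ, Z)), mul(add(SZ, Z), add(SZ, SSZ)))
  [3] add(mul(add(Z, mul(Z, Z)), add(SZ, Z)), mul(add(SZ, Z), add(SZ, SSZ)))
  [4] add(mul(mul(Z, Z), add(SZ, Z)), mul(add(SZ, Z), add(SZ, SSZ)))
  [5] add(mul(Z, add(SZ, Z)), mul(add(SZ, Z), add(SZ, SSZ)))
  [6] add(Z, mul(add(SZ, Z), add(SZ, SSZ)))
  [7] mul(add(SZ, Z), add(SZ, SSZ))
  [8] mul(S(add(Z, Z)), add(SZ, SSZ))
  [9] add(add(SZ, SSZ), mul(add(Z, Z), add(SZ, SSZ)))
  [10] add(S(add(Z, SSZ)), mul(add(Z, Z), add(SZ, SSZ)))
  [11] S(add(add(Z, SSZ), mul(add(Z, Z), add(SZ, SSZ))))
  [12] S(add(SSZ, mul(add(Z, Z), add(SZ, SSZ))))
  [13] S(S(add(SZ, mul(add(Z, Z), add(SZ, SSZ)))))
  [14] S(S(S(add(Z, mul(add(Z, Z), add(SZ, SSZ))))))
  [15] S(S(S(mul(add(Z, Z), add(SZ, SSZ)))))
  [16] S(S(S(mul(Z, add(SZ, SSZ)))))
  [17] SSSZ

Term B:
  start: mul(add(Z, SZ), add(SSSZ, Z))
  [1] mul(SZ, add(SSSZ, Z))
  [2] add(add(SSSZ, Z), mul(Z, add(SSSZ, Z)))
  [3] add(S(add(SSZ, Z)), mul(Z, add(SSSZ, Z)))
  [4] S(add(add(SSZ, Z), mul(Z, add(SSSZ, Z))))
  [5] S(add(S(add(SZ, Z)), mul(Z, add(SSSZ, Z))))
  [6] S(S(add(add(SZ, Z), mul(Z, add(SSSZ, Z)))))
  [7] S(S(add(S(add(Z, Z)), mul(Z, add(SSSZ, Z)))))
  [8] S(S(S(add(add(Z, Z), mul(Z, add(SSSZ, Z))))))
  [9] S(S(S(add(Z, mul(Z, add(SSSZ, Z))))))
  [10] S(S(S(mul(Z, add(SSSZ, Z)))))
  [11] SSSZ

Answer: SAME — A ⇓ SSSZ, B ⇓ SSSZ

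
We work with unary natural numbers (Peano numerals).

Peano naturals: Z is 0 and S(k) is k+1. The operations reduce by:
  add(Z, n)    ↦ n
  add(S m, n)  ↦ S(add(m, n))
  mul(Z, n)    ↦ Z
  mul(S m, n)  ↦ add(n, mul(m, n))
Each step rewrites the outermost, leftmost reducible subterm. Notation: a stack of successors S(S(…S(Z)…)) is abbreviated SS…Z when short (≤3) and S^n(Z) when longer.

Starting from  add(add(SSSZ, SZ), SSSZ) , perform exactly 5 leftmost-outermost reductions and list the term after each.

  start: add(add(SSSZ, SZ), SSSZ)
  step 1: add(S(add(SSZ, SZ)), SSSZ)
  step 2: S(add(add(SSZ, SZ), SSSZ))
  step 3: S(add(S(add(SZ, SZ)), SSSZ))
  step 4: S(S(add(add(SZ, SZ), SSSZ)))
  step 5: S(S(add(S(add(Z, SZ)), SSSZ)))

Answer: after 5 steps: S(S(add(S(add(Z, SZ)), SSSZ)))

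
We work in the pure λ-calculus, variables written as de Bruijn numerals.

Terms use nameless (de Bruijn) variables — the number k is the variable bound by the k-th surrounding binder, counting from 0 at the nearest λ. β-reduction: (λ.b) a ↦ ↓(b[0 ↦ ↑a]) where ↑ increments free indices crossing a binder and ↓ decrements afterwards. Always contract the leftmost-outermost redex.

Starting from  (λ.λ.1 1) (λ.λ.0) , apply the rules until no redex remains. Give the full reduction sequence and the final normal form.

  start: (λ.λ.1 1) (λ.λ.0)
  [1] λ.(λ.λ.0) (λ.λ.0)
  [2] λ.λ.0

Answer: normal form = λ.λ.0  (in 2 steps)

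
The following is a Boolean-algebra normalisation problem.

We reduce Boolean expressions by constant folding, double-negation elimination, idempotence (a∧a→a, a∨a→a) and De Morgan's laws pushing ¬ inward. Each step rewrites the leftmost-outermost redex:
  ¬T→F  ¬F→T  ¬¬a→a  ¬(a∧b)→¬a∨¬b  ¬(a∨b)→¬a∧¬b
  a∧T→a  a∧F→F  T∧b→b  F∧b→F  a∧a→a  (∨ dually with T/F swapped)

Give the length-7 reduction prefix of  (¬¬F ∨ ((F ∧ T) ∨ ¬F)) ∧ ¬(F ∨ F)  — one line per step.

Answer: after 7 steps: ¬F ∧ ¬F

Working:
  start: (¬¬F ∨ ((F ∧ T) ∨ ¬F)) ∧ ¬(F ∨ F)
  →1  (F ∨ ((F ∧ T) ∨ ¬F)) ∧ ¬(F ∨ F)
  →2  ((F ∧ T) ∨ ¬F) ∧ ¬(F ∨ F)
  →3  (F ∨ ¬F) ∧ ¬(F ∨ F)
  →4  ¬F ∧ ¬(F ∨ F)
  →5  T ∧ ¬(F ∨ F)
  →6  ¬(F ∨ F)
  →7  ¬F ∧ ¬F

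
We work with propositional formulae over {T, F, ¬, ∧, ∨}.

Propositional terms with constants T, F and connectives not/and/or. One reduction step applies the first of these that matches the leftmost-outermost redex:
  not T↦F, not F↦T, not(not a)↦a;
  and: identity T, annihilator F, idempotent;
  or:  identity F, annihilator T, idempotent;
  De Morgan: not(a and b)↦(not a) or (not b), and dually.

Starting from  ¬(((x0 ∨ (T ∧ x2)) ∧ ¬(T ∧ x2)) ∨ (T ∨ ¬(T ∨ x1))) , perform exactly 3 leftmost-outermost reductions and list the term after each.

Answer: after 3 steps: ((¬x0 ∧ ¬(T ∧ x2)) ∨ ¬¬(T ∧ x2)) ∧ ¬(T ∨ ¬(T ∨ x1))

Working:
  start: ¬(((x0 ∨ (T ∧ x2)) ∧ ¬(T ∧ x2)) ∨ (T ∨ ¬(T ∨ x1)))
  [1] ¬((x0 ∨ (T ∧ x2)) ∧ ¬(T ∧ x2)) ∧ ¬(T ∨ ¬(T ∨ x1))
  [2] (¬(x0 ∨ (T ∧ x2)) ∨ ¬¬(T ∧ x2)) ∧ ¬(T ∨ ¬(T ∨ x1))
  [3] ((¬x0 ∧ ¬(T ∧ x2)) ∨ ¬¬(T ∧ x2)) ∧ ¬(T ∨ ¬(T ∨ x1))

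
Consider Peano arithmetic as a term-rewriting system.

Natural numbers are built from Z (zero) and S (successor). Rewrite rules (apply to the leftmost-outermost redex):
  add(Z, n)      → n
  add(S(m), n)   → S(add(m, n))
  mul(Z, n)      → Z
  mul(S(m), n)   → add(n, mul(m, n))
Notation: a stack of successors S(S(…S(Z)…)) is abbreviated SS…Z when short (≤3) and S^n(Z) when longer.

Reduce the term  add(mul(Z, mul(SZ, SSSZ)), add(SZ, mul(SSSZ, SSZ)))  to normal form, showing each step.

  start: add(mul(Z, mul(SZ, SSSZ)), add(SZ, mul(SSSZ, SSZ)))
  step 1: add(Z, add(SZ, mul(SSSZ, SSZ)))
  step 2: add(SZ, mul(SSSZ, SSZ))
  step 3: S(add(Z, mul(SSSZ, SSZ)))
  step 4: S(mul(SSSZ, SSZ))
  step 5: S(add(SSZ, mul(SSZ, SSZ)))
  step 6: S(S(add(SZ, mul(SSZ, SSZ))))
  step 7: S(S(S(add(Z, mul(SSZ, SSZ)))))
  step 8: S(S(S(mul(SSZ, SSZ))))
  step 9: S(S(S(add(SSZ, mul(SZ, SSZ)))))
  step 10: S(S(S(S(add(SZ, mul(SZ, SSZ))))))
  step 11: S(S(S(S(S(add(Z, mul(SZ, SSZ)))))))
  step 12: S(S(S(S(S(mul(SZ, SSZ))))))
  step 13: S(S(S(S(S(add(SSZ, mul(Z, SSZ)))))))
  step 14: S(S(S(S(S(S(add(SZ, mul(Z, SSZ))))))))
  step 15: S(S(S(S(S(S(S(add(Z, mul(Z, SSZ)))))))))
  step 16: S(S(S(S(S(S(S(mul(Z, SSZ))))))))
  step 17: S^7(Z)

Answer: normal form = S^7(Z)  (in 17 steps)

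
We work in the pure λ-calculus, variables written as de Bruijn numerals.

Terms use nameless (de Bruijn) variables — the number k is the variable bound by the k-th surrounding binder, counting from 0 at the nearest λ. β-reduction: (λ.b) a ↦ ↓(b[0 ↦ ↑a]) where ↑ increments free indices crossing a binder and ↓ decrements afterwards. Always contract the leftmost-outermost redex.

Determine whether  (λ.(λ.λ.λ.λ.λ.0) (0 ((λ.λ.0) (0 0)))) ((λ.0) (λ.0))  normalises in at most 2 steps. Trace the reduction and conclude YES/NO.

  start: (λ.(λ.λ.λ.λ.λ.0) (0 ((λ.λ.0) (0 0)))) ((λ.0) (λ.0))
  [1] (λ.λ.λ.λ.λ.0) ((λ.0) (λ.0) ((λ.λ.0) ((λ.0) (λ.0) ((λ.0) (λ.0)))))
  [2] λ.λ.λ.λ.0

Answer: YES — reaches normal form λ.λ.λ.λ.0 in 2 ≤ 2 steps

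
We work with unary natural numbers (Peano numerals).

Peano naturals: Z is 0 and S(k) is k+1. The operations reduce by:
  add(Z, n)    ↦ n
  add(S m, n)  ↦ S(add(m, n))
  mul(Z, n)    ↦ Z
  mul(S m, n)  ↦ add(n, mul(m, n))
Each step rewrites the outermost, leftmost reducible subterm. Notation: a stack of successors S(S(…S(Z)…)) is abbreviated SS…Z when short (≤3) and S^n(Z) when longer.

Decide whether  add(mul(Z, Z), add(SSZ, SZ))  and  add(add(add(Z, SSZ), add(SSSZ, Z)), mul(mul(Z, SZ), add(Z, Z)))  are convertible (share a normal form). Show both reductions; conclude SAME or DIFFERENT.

Answer: DIFFERENT — A ⇓ SSSZ, B ⇓ S^5(Z)

Reduction:
Term A:
  start: add(mul(Z, Z), add(SSZ, SZ))
  →1  add(Z, add(SSZ, SZ))
  →2  add(SSZ, SZ)
  →3  S(add(SZ, SZ))
  →4  S(S(add(Z, SZ)))
  →5  SSSZ

Term B:
  start: add(add(add(Z, SSZ), add(SSSZ, Z)), mul(mul(Z, SZ), add(Z, Z)))
  →1  add(add(SSZ, add(SSSZ, Z)), mul(mul(Z, SZ), add(Z, Z)))
  →2  add(S(add(SZ, add(SSSZ, Z))), mul(mul(Z, SZ), add(Z, Z)))
  →3  S(add(add(SZ, add(SSSZ, Z)), mul(mul(Z, SZ), add(Z, Z))))
  →4  S(add(S(add(Z, add(SSSZ, Z))), mul(mul(Z, SZ), add(Z, Z))))
  →5  S(S(add(add(Z, add(SSSZ, Z)), mul(mul(Z, SZ), add(Z, Z)))))
  →6  S(S(add(add(SSSZ, Z), mul(mul(Z, SZ), add(Z, Z)))))
  →7  S(S(add(S(add(SSZ, Z)), mul(mul(Z, SZ), add(Z, Z)))))
  →8  S(S(S(add(add(SSZ, Z), mul(mul(Z, SZ), add(Z, Z))))))
  →9  S(S(S(add(S(add(SZ, Z)), mul(mul(Z, SZ), add(Z, Z))))))
  →10  S(S(S(S(add(add(SZ, Z), mul(mul(Z, SZ), add(Z, Z)))))))
  →11  S(S(S(S(add(S(add(Z, Z)), mul(mul(Z, SZ), add(Z, Z)))))))
  →12  S(S(S(S(S(add(add(Z, Z), mul(mul(Z, SZ), add(Z, Z))))))))
  →13  S(S(S(S(S(add(Z, mul(mul(Z, SZ), add(Z, Z))))))))
  →14  S(S(S(S(S(mul(mul(Z, SZ), add(Z, Z)))))))
  →15  S(S(S(S(S(mul(Z, add(Z, Z)))))))
  →16  S^5(Z)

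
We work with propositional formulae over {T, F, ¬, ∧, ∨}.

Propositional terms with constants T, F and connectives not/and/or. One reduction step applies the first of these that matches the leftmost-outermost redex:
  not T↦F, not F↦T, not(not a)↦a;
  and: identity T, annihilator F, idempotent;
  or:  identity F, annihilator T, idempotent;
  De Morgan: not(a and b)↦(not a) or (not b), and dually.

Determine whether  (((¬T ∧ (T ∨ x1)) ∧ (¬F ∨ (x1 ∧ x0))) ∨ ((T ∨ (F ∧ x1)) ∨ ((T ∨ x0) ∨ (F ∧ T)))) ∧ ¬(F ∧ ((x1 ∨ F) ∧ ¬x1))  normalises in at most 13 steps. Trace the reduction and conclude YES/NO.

Answer: YES — reaches normal form T in 10 ≤ 13 steps

Working:
  start: (((¬T ∧ (T ∨ x1)) ∧ (¬F ∨ (x1 ∧ x0))) ∨ ((T ∨ (F ∧ x1)) ∨ ((T ∨ x0) ∨ (F ∧ T)))) ∧ ¬(F ∧ ((x1 ∨ F) ∧ ¬x1))
  →1  (((F ∧ (T ∨ x1)) ∧ (¬F ∨ (x1 ∧ x0))) ∨ ((T ∨ (F ∧ x1)) ∨ ((T ∨ x0) ∨ (F ∧ T)))) ∧ ¬(F ∧ ((x1 ∨ F) ∧ ¬x1))
  →2  ((F ∧ (¬F ∨ (x1 ∧ x0))) ∨ ((T ∨ (F ∧ x1)) ∨ ((T ∨ x0) ∨ (F ∧ T)))) ∧ ¬(F ∧ ((x1 ∨ F) ∧ ¬x1))
  →3  (F ∨ ((T ∨ (F ∧ x1)) ∨ ((T ∨ x0) ∨ (F ∧ T)))) ∧ ¬(F ∧ ((x1 ∨ F) ∧ ¬x1))
  →4  ((T ∨ (F ∧ x1)) ∨ ((T ∨ x0) ∨ (F ∧ T))) ∧ ¬(F ∧ ((x1 ∨ F) ∧ ¬x1))
  →5  (T ∨ ((T ∨ x0) ∨ (F ∧ T))) ∧ ¬(F ∧ ((x1 ∨ F) ∧ ¬x1))
  →6  T ∧ ¬(F ∧ ((x1 ∨ F) ∧ ¬x1))
  →7  ¬(F ∧ ((x1 ∨ F) ∧ ¬x1))
  →8  ¬F ∨ ¬((x1 ∨ F) ∧ ¬x1)
  →9  T ∨ ¬((x1 ∨ F) ∧ ¬x1)
  →10  T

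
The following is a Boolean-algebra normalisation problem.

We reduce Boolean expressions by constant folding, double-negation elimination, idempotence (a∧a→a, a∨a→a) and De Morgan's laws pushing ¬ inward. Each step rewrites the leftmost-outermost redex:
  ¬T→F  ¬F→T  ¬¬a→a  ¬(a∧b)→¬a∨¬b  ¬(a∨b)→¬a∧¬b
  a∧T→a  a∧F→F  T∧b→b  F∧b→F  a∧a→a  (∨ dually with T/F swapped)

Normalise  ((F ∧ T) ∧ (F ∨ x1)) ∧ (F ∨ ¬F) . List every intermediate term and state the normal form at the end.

Answer: normal form = F  (in 3 steps)

Derivation:
  start: ((F ∧ T) ∧ (F ∨ x1)) ∧ (F ∨ ¬F)
  [1] (F ∧ (F ∨ x1)) ∧ (F ∨ ¬F)
  [2] F ∧ (F ∨ ¬F)
  [3] F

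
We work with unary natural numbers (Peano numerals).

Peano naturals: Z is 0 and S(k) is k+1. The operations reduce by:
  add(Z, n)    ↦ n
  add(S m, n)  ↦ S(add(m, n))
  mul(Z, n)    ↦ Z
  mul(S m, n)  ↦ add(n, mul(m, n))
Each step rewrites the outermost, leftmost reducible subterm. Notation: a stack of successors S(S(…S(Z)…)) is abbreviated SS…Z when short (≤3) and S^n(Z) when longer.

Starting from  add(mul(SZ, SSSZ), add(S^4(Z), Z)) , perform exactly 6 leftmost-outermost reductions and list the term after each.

  start: add(mul(SZ, SSSZ), add(S^4(Z), Z))
  step 1: add(add(SSSZ, mul(Z, SSSZ)), add(S^4(Z), Z))
  step 2: add(S(add(SSZ, mul(Z, SSSZ))), add(S^4(Z), Z))
  step 3: S(add(add(SSZ, mul(Z, SSSZ)), add(S^4(Z), Z)))
  step 4: S(add(S(add(SZ, mul(Z, SSSZ))), add(S^4(Z), Z)))
  step 5: S(S(add(add(SZ, mul(Z, SSSZ)), add(S^4(Z), Z))))
  step 6: S(S(add(S(add(Z, mul(Z, SSSZ))), add(S^4(Z), Z))))

Answer: after 6 steps: S(S(add(S(add(Z, mul(Z, SSSZ))), add(S^4(Z), Z))))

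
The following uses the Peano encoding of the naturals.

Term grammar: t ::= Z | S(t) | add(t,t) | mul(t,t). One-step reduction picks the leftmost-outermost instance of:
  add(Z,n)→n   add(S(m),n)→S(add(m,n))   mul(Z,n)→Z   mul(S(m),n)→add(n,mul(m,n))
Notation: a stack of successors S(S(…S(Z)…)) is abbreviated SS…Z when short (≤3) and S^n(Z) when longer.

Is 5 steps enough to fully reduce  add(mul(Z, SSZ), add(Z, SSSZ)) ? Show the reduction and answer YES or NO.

  start: add(mul(Z, SSZ), add(Z, SSSZ))
  step 1: add(Z, add(Z, SSSZ))
  step 2: add(Z, SSSZ)
  step 3: SSSZ

Answer: YES — reaches normal form SSSZ in 3 ≤ 5 steps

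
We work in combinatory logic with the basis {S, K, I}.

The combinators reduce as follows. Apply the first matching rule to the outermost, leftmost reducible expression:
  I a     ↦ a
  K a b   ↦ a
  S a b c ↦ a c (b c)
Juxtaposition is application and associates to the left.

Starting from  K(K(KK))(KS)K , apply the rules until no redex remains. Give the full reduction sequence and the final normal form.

  start: K(K(KK))(KS)K
  [1] K(KK)K
  [2] KK

Answer: normal form = KK  (in 2 steps)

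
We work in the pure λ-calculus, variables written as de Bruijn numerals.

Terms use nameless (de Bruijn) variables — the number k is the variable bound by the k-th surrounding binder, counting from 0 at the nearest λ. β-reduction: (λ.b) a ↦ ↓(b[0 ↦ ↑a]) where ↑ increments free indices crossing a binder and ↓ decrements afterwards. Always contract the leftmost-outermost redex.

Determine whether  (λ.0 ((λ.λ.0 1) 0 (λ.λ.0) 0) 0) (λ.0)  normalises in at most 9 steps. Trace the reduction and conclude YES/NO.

Answer: YES — reaches normal form λ.0 in 7 ≤ 9 steps

Derivation:
  start: (λ.0 ((λ.λ.0 1) 0 (λ.λ.0) 0) 0) (λ.0)
  step 1: (λ.0) ((λ.λ.0 1) (λ.0) (λ.λ.0) (λ.0)) (λ.0)
  step 2: (λ.λ.0 1) (λ.0) (λ.λ.0) (λ.0) (λ.0)
  step 3: (λ.0 (λ.0)) (λ.λ.0) (λ.0) (λ.0)
  step 4: (λ.λ.0) (λ.0) (λ.0) (λ.0)
  step 5: (λ.0) (λ.0) (λ.0)
  step 6: (λ.0) (λ.0)
  step 7: λ.0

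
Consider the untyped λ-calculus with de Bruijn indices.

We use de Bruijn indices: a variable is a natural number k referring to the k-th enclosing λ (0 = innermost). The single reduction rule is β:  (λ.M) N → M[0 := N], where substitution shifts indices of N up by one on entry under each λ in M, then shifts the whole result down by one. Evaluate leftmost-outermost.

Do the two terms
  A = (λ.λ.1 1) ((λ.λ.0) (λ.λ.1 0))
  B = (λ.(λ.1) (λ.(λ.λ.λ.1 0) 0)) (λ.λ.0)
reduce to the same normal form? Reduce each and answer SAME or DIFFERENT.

Term A:
  start: (λ.λ.1 1) ((λ.λ.0) (λ.λ.1 0))
  step 1: λ.(λ.λ.0) (λ.λ.1 0) ((λ.λ.0) (λ.λ.1 0))
  step 2: λ.(λ.0) ((λ.λ.0) (λ.λ.1 0))
  step 3: λ.(λ.λ.0) (λ.λ.1 0)
  step 4: λ.λ.0

Term B:
  start: (λ.(λ.1) (λ.(λ.λ.λ.1 0) 0)) (λ.λ.0)
  step 1: (λ.λ.λ.0) (λ.(λ.λ.λ.1 0) 0)
  step 2: λ.λ.0

Answer: SAME — A ⇓ λ.λ.0, B ⇓ λ.λ.0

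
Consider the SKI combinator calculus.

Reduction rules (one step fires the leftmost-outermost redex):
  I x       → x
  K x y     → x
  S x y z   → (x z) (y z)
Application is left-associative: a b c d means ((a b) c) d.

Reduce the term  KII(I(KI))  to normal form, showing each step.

Answer: normal form = KI  (in 3 steps)

Working:
  start: KII(I(KI))
  →1  I(I(KI))
  →2  I(KI)
  →3  KI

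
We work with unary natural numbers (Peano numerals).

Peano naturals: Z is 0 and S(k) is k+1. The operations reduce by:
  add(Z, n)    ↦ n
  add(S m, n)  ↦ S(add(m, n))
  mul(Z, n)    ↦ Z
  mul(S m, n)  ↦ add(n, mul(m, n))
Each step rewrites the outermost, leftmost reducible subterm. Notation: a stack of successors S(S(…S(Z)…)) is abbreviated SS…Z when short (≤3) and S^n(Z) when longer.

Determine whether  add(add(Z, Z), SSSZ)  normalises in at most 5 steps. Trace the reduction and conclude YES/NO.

Answer: YES — reaches normal form SSSZ in 2 ≤ 5 steps

Working:
  start: add(add(Z, Z), SSSZ)
  step 1: add(Z, SSSZ)
  step 2: SSSZ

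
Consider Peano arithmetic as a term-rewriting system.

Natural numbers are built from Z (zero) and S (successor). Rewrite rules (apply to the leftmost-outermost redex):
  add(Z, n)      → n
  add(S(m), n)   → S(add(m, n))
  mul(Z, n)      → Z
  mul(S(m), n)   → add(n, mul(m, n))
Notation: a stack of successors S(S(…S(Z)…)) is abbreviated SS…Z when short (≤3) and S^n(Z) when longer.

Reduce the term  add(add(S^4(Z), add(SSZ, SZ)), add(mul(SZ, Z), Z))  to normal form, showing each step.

  start: add(add(S^4(Z), add(SSZ, SZ)), add(mul(SZ, Z), Z))
  [1] add(S(add(SSSZ, add(SSZ, SZ))), add(mul(SZ, Z), Z))
  [2] S(add(add(SSSZ, add(SSZ, SZ)), add(mul(SZ, Z), Z)))
  [3] S(add(S(add(SSZ, add(SSZ, SZ))), add(mul(SZ, Z), Z)))
  [4] S(S(add(add(SSZ, add(SSZ, SZ)), add(mul(SZ, Z), Z))))
  [5] S(S(add(S(add(SZ, add(SSZ, SZ))), add(mul(SZ, Z), Z))))
  [6] S(S(S(add(add(SZ, add(SSZ, SZ)), add(mul(SZ, Z), Z)))))
  [7] S(S(S(add(S(add(Z, add(SSZ, SZ))), add(mul(SZ, Z), Z)))))
  [8] S(S(S(S(add(add(Z, add(SSZ, SZ)), add(mul(SZ, Z), Z))))))
  [9] S(S(S(S(add(add(SSZ, SZ), add(mul(SZ, Z), Z))))))
  [10] S(S(S(S(add(S(add(SZ, SZ)), add(mul(SZ, Z), Z))))))
  [11] S(S(S(S(S(add(add(SZ, SZ), add(mul(SZ, Z), Z)))))))
  [12] S(S(S(S(S(add(S(add(Z, SZ)), add(mul(SZ, Z), Z)))))))
  [13] S(S(S(S(S(S(add(add(Z, SZ), add(mul(SZ, Z), Z))))))))
  [14] S(S(S(S(S(S(add(SZ, add(mul(SZ, Z), Z))))))))
  [15] S(S(S(S(S(S(S(add(Z, add(mul(SZ, Z), Z)))))))))
  [16] S(S(S(S(S(S(S(add(mul(SZ, Z), Z))))))))
  [17] S(S(S(S(S(S(S(add(add(Z, mul(Z, Z)), Z))))))))
  [18] S(S(S(S(S(S(S(add(mul(Z, Z), Z))))))))
  [19] S(S(S(S(S(S(S(add(Z, Z))))))))
  [20] S^7(Z)

Answer: normal form = S^7(Z)  (in 20 steps)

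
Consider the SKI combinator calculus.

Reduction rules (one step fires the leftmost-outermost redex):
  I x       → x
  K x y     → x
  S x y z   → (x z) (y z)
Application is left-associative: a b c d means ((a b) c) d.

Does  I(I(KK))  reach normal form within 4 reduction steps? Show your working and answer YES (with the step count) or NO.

  start: I(I(KK))
  →1  I(KK)
  →2  KK

Answer: YES — reaches normal form KK in 2 ≤ 4 steps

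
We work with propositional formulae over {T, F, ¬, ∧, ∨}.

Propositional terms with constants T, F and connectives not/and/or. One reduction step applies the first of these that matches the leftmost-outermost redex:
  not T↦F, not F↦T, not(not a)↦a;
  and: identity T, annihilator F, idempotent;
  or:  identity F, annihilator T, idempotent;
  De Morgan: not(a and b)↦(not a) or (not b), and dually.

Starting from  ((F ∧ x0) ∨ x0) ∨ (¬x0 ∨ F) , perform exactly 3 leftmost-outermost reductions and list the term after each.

  start: ((F ∧ x0) ∨ x0) ∨ (¬x0 ∨ F)
  →1  (F ∨ x0) ∨ (¬x0 ∨ F)
  →2  x0 ∨ (¬x0 ∨ F)
  →3  x0 ∨ ¬x0

Answer: after 3 steps: x0 ∨ ¬x0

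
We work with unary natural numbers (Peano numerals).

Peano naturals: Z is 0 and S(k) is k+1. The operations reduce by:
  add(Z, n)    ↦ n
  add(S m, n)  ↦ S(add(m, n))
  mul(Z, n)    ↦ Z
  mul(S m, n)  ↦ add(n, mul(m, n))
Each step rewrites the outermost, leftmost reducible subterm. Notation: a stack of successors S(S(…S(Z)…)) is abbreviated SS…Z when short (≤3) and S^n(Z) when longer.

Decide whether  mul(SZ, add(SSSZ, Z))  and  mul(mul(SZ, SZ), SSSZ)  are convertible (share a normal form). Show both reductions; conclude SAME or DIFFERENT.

Term A:
  start: mul(SZ, add(SSSZ, Z))
  →1  add(add(SSSZ, Z), mul(Z, add(SSSZ, Z)))
  →2  add(S(add(SSZ, Z)), mul(Z, add(SSSZ, Z)))
  →3  S(add(add(SSZ, Z), mul(Z, add(SSSZ, Z))))
  →4  S(add(S(add(SZ, Z)), mul(Z, add(SSSZ, Z))))
  →5  S(S(add(add(SZ, Z), mul(Z, add(SSSZ, Z)))))
  →6  S(S(add(S(add(Z, Z)), mul(Z, add(SSSZ, Z)))))
  →7  S(S(S(add(add(Z, Z), mul(Z, add(SSSZ, Z))))))
  →8  S(S(S(add(Z, mul(Z, add(SSSZ, Z))))))
  →9  S(S(S(mul(Z, add(SSSZ, Z)))))
  →10  SSSZ

Term B:
  start: mul(mul(SZ, SZ), SSSZ)
  →1  mul(add(SZ, mul(Z, SZ)), SSSZ)
  →2  mul(S(add(Z, mul(Z, SZ))), SSSZ)
  →3  add(SSSZ, mul(add(Z, mul(Z, SZ)), SSSZ))
  →4  S(add(SSZ, mul(add(Z, mul(Z, SZ)), SSSZ)))
  →5  S(S(add(SZ, mul(add(Z, mul(Z, SZ)), SSSZ))))
  →6  S(S(S(add(Z, mul(add(Z, mul(Z, SZ)), SSSZ)))))
  →7  S(S(S(mul(add(Z, mul(Z, SZ)), SSSZ))))
  →8  S(S(S(mul(mul(Z, SZ), SSSZ))))
  →9  S(S(S(mul(Z, SSSZ))))
  →10  SSSZ

Answer: SAME — A ⇓ SSSZ, B ⇓ SSSZ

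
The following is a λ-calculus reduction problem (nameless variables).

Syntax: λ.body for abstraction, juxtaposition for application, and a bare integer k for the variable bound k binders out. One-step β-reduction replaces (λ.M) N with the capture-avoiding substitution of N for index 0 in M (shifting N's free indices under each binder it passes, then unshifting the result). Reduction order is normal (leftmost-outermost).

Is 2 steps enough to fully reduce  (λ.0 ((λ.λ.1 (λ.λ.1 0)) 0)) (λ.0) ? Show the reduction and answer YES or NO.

  start: (λ.0 ((λ.λ.1 (λ.λ.1 0)) 0)) (λ.0)
  step 1: (λ.0) ((λ.λ.1 (λ.λ.1 0)) (λ.0))
  step 2: (λ.λ.1 (λ.λ.1 0)) (λ.0)

Answer: NO — after 2 steps the term is (λ.λ.1 (λ.λ.1 0)) (λ.0), not yet normal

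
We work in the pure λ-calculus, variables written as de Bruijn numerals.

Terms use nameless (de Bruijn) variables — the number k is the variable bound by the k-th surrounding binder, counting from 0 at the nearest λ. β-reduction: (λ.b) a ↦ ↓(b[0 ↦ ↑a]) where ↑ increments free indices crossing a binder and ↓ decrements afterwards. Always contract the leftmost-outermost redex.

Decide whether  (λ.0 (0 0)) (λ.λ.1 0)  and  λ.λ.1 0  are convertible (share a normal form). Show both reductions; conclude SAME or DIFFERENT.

Answer: SAME — A ⇓ λ.λ.1 0, B ⇓ λ.λ.1 0

Reduction:
Term A:
  start: (λ.0 (0 0)) (λ.λ.1 0)
  [1] (λ.λ.1 0) ((λ.λ.1 0) (λ.λ.1 0))
  [2] λ.(λ.λ.1 0) (λ.λ.1 0) 0
  [3] λ.(λ.(λ.λ.1 0) 0) 0
  [4] λ.(λ.λ.1 0) 0
  [5] λ.λ.1 0

Term B:
  start: λ.λ.1 0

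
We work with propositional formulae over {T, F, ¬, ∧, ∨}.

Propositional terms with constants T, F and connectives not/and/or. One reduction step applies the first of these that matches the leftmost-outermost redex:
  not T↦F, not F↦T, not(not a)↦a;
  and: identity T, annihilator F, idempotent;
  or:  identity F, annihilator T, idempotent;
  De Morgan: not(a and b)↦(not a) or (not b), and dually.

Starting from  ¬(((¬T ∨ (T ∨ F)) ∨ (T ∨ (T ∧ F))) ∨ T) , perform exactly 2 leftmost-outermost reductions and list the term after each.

Answer: after 2 steps: (¬(¬T ∨ (T ∨ F)) ∧ ¬(T ∨ (T ∧ F))) ∧ ¬T

Working:
  start: ¬(((¬T ∨ (T ∨ F)) ∨ (T ∨ (T ∧ F))) ∨ T)
  →1  ¬((¬T ∨ (T ∨ F)) ∨ (T ∨ (T ∧ F))) ∧ ¬T
  →2  (¬(¬T ∨ (T ∨ F)) ∧ ¬(T ∨ (T ∧ F))) ∧ ¬T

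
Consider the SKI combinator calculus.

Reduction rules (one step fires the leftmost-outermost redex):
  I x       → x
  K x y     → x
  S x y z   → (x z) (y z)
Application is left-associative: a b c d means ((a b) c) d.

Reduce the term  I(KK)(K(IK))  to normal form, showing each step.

Answer: normal form = K  (in 2 steps)

Derivation:
  start: I(KK)(K(IK))
  [1] KK(K(IK))
  [2] K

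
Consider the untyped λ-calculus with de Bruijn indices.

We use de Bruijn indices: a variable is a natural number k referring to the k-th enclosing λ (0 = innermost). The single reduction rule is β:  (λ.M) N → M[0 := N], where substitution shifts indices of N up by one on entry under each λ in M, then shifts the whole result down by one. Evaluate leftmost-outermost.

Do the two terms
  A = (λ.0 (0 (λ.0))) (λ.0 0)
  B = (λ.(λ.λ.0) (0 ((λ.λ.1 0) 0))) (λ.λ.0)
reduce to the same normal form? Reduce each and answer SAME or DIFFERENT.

Answer: SAME — A ⇓ λ.0, B ⇓ λ.0

Derivation:
Term A:
  start: (λ.0 (0 (λ.0))) (λ.0 0)
  step 1: (λ.0 0) ((λ.0 0) (λ.0))
  step 2: (λ.0 0) (λ.0) ((λ.0 0) (λ.0))
  step 3: (λ.0) (λ.0) ((λ.0 0) (λ.0))
  step 4: (λ.0) ((λ.0 0) (λ.0))
  step 5: (λ.0 0) (λ.0)
  step 6: (λ.0) (λ.0)
  step 7: λ.0

Term B:
  start: (λ.(λ.λ.0) (0 ((λ.λ.1 0) 0))) (λ.λ.0)
  step 1: (λ.λ.0) ((λ.λ.0) ((λ.λ.1 0) (λ.λ.0)))
  step 2: λ.0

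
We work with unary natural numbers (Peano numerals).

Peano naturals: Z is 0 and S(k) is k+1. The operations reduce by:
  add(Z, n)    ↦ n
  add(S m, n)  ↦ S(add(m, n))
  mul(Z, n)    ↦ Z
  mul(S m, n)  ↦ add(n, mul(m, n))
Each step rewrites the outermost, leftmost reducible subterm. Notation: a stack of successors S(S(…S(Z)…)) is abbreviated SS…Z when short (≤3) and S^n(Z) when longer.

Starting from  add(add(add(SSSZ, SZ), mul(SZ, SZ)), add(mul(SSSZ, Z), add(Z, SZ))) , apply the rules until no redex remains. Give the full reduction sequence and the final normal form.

  start: add(add(add(SSSZ, SZ), mul(SZ, SZ)), add(mul(SSSZ, Z), add(Z, SZ)))
  step 1: add(add(S(add(SSZ, SZ)), mul(SZ, SZ)), add(mul(SSSZ, Z), add(Z, SZ)))
  step 2: add(S(add(add(SSZ, SZ), mul(SZ, SZ))), add(mul(SSSZ, Z), add(Z, SZ)))
  step 3: S(add(add(add(SSZ, SZ), mul(SZ, SZ)), add(mul(SSSZ, Z), add(Z, SZ))))
  step 4: S(add(add(S(add(SZ, SZ)), mul(SZ, SZ)), add(mul(SSSZ, Z), add(Z, SZ))))
  step 5: S(add(S(add(add(SZ, SZ), mul(SZ, SZ))), add(mul(SSSZ, Z), add(Z, SZ))))
  step 6: S(S(add(add(add(SZ, SZ), mul(SZ, SZ)), add(mul(SSSZ, Z), add(Z, SZ)))))
  step 7: S(S(add(add(S(add(Z, SZ)), mul(SZ, SZ)), add(mul(SSSZ, Z), add(Z, SZ)))))
  step 8: S(S(add(S(add(add(Z, SZ), mul(SZ, SZ))), add(mul(SSSZ, Z), add(Z, SZ)))))
  step 9: S(S(S(add(add(add(Z, SZ), mul(SZ, SZ)), add(mul(SSSZ, Z), add(Z, SZ))))))
  step 10: S(S(S(add(add(SZ, mul(SZ, SZ)), add(mul(SSSZ, Z), add(Z, SZ))))))
  step 11: S(S(S(add(S(add(Z, mul(SZ, SZ))), add(mul(SSSZ, Z), add(Z, SZ))))))
  step 12: S(S(S(S(add(add(Z, mul(SZ, SZ)), add(mul(SSSZ, Z), add(Z, SZ)))))))
  step 13: S(S(S(S(add(mul(SZ, SZ), add(mul(SSSZ, Z), add(Z, SZ)))))))
  step 14: S(S(S(S(add(add(SZ, mul(Z, SZ)), add(mul(SSSZ, Z), add(Z, SZ)))))))
  step 15: S(S(S(S(add(S(add(Z, mul(Z, SZ))), add(mul(SSSZ, Z), add(Z, SZ)))))))
  step 16: S(S(S(S(S(add(add(Z, mul(Z, SZ)), add(mul(SSSZ, Z), add(Z, SZ))))))))
  step 17: S(S(S(S(S(add(mul(Z, SZ), add(mul(SSSZ, Z), add(Z, SZ))))))))
  step 18: S(S(S(S(S(add(Z, add(mul(SSSZ, Z), add(Z, SZ))))))))
  step 19: S(S(S(S(S(add(mul(SSSZ, Z), add(Z, SZ)))))))
  step 20: S(S(S(S(S(add(add(Z, mul(SSZ, Z)), add(Z, SZ)))))))
  step 21: S(S(S(S(S(add(mul(SSZ, Z), add(Z, SZ)))))))
  step 22: S(S(S(S(S(add(add(Z, mul(SZ, Z)), add(Z, SZ)))))))
  step 23: S(S(S(S(S(add(mul(SZ, Z), add(Z, SZ)))))))
  step 24: S(S(S(S(S(add(add(Z, mul(Z, Z)), add(Z, SZ)))))))
  step 25: S(S(S(S(S(add(mul(Z, Z), add(Z, SZ)))))))
  step 26: S(S(S(S(S(add(Z, add(Z, SZ)))))))
  step 27: S(S(S(S(S(add(Z, SZ))))))
  step 28: S^6(Z)

Answer: normal form = S^6(Z)  (in 28 steps)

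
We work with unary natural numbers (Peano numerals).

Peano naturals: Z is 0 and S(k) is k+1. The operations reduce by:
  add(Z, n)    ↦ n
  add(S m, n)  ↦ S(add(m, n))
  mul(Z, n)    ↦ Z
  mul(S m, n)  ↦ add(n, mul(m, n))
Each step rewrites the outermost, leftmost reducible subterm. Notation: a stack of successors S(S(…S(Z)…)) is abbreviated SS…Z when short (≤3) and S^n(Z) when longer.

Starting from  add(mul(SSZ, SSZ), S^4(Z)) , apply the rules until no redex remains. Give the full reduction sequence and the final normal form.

Answer: normal form = S^8(Z)  (in 14 steps)

Working:
  start: add(mul(SSZ, SSZ), S^4(Z))
  →1  add(add(SSZ, mul(SZ, SSZ)), S^4(Z))
  →2  add(S(add(SZ, mul(SZ, SSZ))), S^4(Z))
  →3  S(add(add(SZ, mul(SZ, SSZ)), S^4(Z)))
  →4  S(add(S(add(Z, mul(SZ, SSZ))), S^4(Z)))
  →5  S(S(add(add(Z, mul(SZ, SSZ)), S^4(Z))))
  →6  S(S(add(mul(SZ, SSZ), S^4(Z))))
  →7  S(S(add(add(SSZ, mul(Z, SSZ)), S^4(Z))))
  →8  S(S(add(S(add(SZ, mul(Z, SSZ))), S^4(Z))))
  →9  S(S(S(add(add(SZ, mul(Z, SSZ)), S^4(Z)))))
  →10  S(S(S(add(S(add(Z, mul(Z, SSZ))), S^4(Z)))))
  →11  S(S(S(S(add(add(Z, mul(Z, SSZ)), S^4(Z))))))
  →12  S(S(S(S(add(mul(Z, SSZ), S^4(Z))))))
  →13  S(S(S(S(add(Z, S^4(Z))))))
  →14  S^8(Z)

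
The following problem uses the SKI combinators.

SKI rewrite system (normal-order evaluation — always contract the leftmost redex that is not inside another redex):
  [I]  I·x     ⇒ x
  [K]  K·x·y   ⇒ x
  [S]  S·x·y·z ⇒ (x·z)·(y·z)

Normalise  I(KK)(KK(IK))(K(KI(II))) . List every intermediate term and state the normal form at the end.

  start: I(KK)(KK(IK))(K(KI(II)))
  step 1: KK(KK(IK))(K(KI(II)))
  step 2: K(K(KI(II)))
  step 3: K(KI)

Answer: normal form = K(KI)  (in 3 steps)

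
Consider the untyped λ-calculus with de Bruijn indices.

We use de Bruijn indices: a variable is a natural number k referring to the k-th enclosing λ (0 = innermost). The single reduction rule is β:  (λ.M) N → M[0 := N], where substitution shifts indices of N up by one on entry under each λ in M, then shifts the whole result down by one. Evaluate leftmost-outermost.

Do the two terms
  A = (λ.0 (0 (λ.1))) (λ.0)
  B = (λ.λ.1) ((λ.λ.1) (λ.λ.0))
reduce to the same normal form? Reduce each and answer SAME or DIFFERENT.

Answer: DIFFERENT — A ⇓ λ.λ.0, B ⇓ λ.λ.λ.λ.0

Derivation:
Term A:
  start: (λ.0 (0 (λ.1))) (λ.0)
  [1] (λ.0) ((λ.0) (λ.λ.0))
  [2] (λ.0) (λ.λ.0)
  [3] λ.λ.0

Term B:
  start: (λ.λ.1) ((λ.λ.1) (λ.λ.0))
  [1] λ.(λ.λ.1) (λ.λ.0)
  [2] λ.λ.λ.λ.0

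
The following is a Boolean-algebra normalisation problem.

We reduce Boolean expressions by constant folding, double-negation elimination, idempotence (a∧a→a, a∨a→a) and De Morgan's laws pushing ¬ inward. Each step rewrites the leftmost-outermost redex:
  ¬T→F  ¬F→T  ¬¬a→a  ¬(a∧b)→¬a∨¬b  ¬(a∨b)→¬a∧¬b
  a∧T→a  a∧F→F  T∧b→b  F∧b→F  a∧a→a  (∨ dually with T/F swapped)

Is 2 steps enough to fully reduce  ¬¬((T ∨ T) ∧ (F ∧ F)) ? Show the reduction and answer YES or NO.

Answer: NO — after 2 steps the term is T ∧ (F ∧ F), not yet normal

Working:
  start: ¬¬((T ∨ T) ∧ (F ∧ F))
  [1] (T ∨ T) ∧ (F ∧ F)
  [2] T ∧ (F ∧ F)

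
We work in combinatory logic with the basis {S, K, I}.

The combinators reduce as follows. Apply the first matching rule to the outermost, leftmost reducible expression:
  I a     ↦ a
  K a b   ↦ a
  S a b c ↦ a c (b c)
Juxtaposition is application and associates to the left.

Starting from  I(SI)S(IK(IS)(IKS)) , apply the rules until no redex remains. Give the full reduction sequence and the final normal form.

  start: I(SI)S(IK(IS)(IKS))
  [1] SIS(IK(IS)(IKS))
  [2] I(IK(IS)(IKS))(S(IK(IS)(IKS)))
  [3] IK(IS)(IKS)(S(IK(IS)(IKS)))
  [4] K(IS)(IKS)(S(IK(IS)(IKS)))
  [5] IS(S(IK(IS)(IKS)))
  [6] S(S(IK(IS)(IKS)))
  [7] S(S(K(IS)(IKS)))
  [8] S(S(IS))
  [9] S(SS)

Answer: normal form = S(SS)  (in 9 steps)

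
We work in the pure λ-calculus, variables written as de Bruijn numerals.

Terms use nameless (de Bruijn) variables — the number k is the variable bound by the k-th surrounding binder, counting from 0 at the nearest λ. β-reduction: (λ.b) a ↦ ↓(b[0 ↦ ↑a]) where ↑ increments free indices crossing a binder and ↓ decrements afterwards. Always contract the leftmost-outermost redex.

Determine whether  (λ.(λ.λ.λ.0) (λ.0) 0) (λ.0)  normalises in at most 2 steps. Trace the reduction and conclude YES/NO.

  start: (λ.(λ.λ.λ.0) (λ.0) 0) (λ.0)
  →1  (λ.λ.λ.0) (λ.0) (λ.0)
  →2  (λ.λ.0) (λ.0)

Answer: NO — after 2 steps the term is (λ.λ.0) (λ.0), not yet normal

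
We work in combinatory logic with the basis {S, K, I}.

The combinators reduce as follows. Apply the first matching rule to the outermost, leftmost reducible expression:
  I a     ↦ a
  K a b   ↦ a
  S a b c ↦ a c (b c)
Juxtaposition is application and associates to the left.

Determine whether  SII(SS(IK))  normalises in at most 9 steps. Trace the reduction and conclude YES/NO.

  start: SII(SS(IK))
  →1  I(SS(IK))(I(SS(IK)))
  →2  SS(IK)(I(SS(IK)))
  →3  S(I(SS(IK)))(IK(I(SS(IK))))
  →4  S(SS(IK))(IK(I(SS(IK))))
  →5  S(SSK)(IK(I(SS(IK))))
  →6  S(SSK)(K(I(SS(IK))))
  →7  S(SSK)(K(SS(IK)))
  →8  S(SSK)(K(SSK))

Answer: YES — reaches normal form S(SSK)(K(SSK)) in 8 ≤ 9 steps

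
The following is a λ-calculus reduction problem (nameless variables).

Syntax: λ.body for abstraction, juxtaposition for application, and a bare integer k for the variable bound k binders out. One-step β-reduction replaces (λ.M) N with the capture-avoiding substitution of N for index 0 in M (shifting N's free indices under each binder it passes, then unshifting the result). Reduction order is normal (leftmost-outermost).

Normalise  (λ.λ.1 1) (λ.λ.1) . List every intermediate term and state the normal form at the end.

Answer: normal form = λ.λ.λ.λ.1  (in 2 steps)

Reduction:
  start: (λ.λ.1 1) (λ.λ.1)
  [1] λ.(λ.λ.1) (λ.λ.1)
  [2] λ.λ.λ.λ.1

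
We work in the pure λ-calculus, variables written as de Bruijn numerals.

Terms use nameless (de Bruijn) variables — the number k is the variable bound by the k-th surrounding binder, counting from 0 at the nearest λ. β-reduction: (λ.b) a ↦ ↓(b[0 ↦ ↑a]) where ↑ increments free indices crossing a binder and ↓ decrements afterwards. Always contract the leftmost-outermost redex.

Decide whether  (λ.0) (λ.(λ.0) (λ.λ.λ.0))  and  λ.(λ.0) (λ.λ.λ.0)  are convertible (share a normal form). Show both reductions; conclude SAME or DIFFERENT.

Term A:
  start: (λ.0) (λ.(λ.0) (λ.λ.λ.0))
  →1  λ.(λ.0) (λ.λ.λ.0)
  →2  λ.λ.λ.λ.0

Term B:
  start: λ.(λ.0) (λ.λ.λ.0)
  →1  λ.λ.λ.λ.0

Answer: SAME — A ⇓ λ.λ.λ.λ.0, B ⇓ λ.λ.λ.λ.0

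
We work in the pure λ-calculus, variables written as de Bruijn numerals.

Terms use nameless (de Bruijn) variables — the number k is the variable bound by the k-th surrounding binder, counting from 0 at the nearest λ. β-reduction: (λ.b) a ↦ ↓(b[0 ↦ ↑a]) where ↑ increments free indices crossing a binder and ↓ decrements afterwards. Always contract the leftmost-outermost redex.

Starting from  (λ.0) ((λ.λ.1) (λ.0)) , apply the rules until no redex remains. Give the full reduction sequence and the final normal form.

Answer: normal form = λ.λ.0  (in 2 steps)

Reduction:
  start: (λ.0) ((λ.λ.1) (λ.0))
  step 1: (λ.λ.1) (λ.0)
  step 2: λ.λ.0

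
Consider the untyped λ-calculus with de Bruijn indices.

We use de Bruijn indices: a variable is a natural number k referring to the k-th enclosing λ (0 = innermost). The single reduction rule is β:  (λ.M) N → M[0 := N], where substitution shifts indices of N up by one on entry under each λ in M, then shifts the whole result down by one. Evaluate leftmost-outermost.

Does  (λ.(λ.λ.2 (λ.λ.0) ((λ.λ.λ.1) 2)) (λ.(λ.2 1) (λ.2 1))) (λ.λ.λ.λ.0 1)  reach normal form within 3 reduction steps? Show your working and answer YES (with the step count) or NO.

Answer: NO — after 3 steps the term is λ.(λ.λ.λ.0 1) ((λ.λ.λ.1) (λ.λ.λ.λ.0 1)), not yet normal

Reduction:
  start: (λ.(λ.λ.2 (λ.λ.0) ((λ.λ.λ.1) 2)) (λ.(λ.2 1) (λ.2 1))) (λ.λ.λ.λ.0 1)
  →1  (λ.λ.(λ.λ.λ.λ.0 1) (λ.λ.0) ((λ.λ.λ.1) (λ.λ.λ.λ.0 1))) (λ.(λ.(λ.λ.λ.λ.0 1) 1) (λ.(λ.λ.λ.λ.0 1) 1))
  →2  λ.(λ.λ.λ.λ.0 1) (λ.λ.0) ((λ.λ.λ.1) (λ.λ.λ.λ.0 1))
  →3  λ.(λ.λ.λ.0 1) ((λ.λ.λ.1) (λ.λ.λ.λ.0 1))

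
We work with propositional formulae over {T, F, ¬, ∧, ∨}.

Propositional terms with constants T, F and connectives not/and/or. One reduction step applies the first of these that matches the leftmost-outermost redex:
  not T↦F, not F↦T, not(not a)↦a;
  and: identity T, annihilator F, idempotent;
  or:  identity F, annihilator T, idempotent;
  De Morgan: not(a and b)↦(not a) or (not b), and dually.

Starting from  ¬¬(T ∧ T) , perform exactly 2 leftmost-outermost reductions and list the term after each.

Answer: after 2 steps: T

Derivation:
  start: ¬¬(T ∧ T)
  step 1: T ∧ T
  step 2: T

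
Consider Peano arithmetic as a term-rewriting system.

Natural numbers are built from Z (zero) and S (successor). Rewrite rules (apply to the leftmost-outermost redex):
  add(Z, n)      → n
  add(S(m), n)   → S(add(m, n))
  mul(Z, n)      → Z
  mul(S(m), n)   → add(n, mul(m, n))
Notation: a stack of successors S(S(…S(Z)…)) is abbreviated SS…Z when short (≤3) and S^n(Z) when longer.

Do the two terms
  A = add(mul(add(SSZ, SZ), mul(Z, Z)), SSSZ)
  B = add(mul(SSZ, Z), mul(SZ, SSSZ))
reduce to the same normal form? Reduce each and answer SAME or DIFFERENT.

Term A:
  start: add(mul(add(SSZ, SZ), mul(Z, Z)), SSSZ)
  →1  add(mul(S(add(SZ, SZ)), mul(Z, Z)), SSSZ)
  →2  add(add(mul(Z, Z), mul(add(SZ, SZ), mul(Z, Z))), SSSZ)
  →3  add(add(Z, mul(add(SZ, SZ), mul(Z, Z))), SSSZ)
  →4  add(mul(add(SZ, SZ), mul(Z, Z)), SSSZ)
  →5  add(mul(S(add(Z, SZ)), mul(Z, Z)), SSSZ)
  →6  add(add(mul(Z, Z), mul(add(Z, SZ), mul(Z, Z))), SSSZ)
  →7  add(add(Z, mul(add(Z, SZ), mul(Z, Z))), SSSZ)
  →8  add(mul(add(Z, SZ), mul(Z, Z)), SSSZ)
  →9  add(mul(SZ, mul(Z, Z)), SSSZ)
  →10  add(add(mul(Z, Z), mul(Z, mul(Z, Z))), SSSZ)
  →11  add(add(Z, mul(Z, mul(Z, Z))), SSSZ)
  →12  add(mul(Z, mul(Z, Z)), SSSZ)
  →13  add(Z, SSSZ)
  →14  SSSZ

Term B:
  start: add(mul(SSZ, Z), mul(SZ, SSSZ))
  →1  add(add(Z, mul(SZ, Z)), mul(SZ, SSSZ))
  →2  add(mul(SZ, Z), mul(SZ, SSSZ))
  →3  add(add(Z, mul(Z, Z)), mul(SZ, SSSZ))
  →4  add(mul(Z, Z), mul(SZ, SSSZ))
  →5  add(Z, mul(SZ, SSSZ))
  →6  mul(SZ, SSSZ)
  →7  add(SSSZ, mul(Z, SSSZ))
  →8  S(add(SSZ, mul(Z, SSSZ)))
  →9  S(S(add(SZ, mul(Z, SSSZ))))
  →10  S(S(S(add(Z, mul(Z, SSSZ)))))
  →11  S(S(S(mul(Z, SSSZ))))
  →12  SSSZ

Answer: SAME — A ⇓ SSSZ, B ⇓ SSSZ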